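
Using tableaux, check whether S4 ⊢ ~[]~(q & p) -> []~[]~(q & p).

Invalid (countermodel exists)

Tableau for the negation ~(~[]~(q & p) -> []~[]~(q & p)):
1. ~(~[]~(q & p) -> []~[]~(q & p)), w0
2. ~[]~(q & p), w0
3. ~[]~[]~(q & p), w0
4. q & p, w1
5. q, w1
6. p, w1
7. []~(q & p), w2
8. ~(q & p), w2
9. ~p, w2
Accessibility: w0Rw0, w0Rw1, w0Rw2, w1Rw1, w2Rw2
The negation has an open branch (countermodel exists).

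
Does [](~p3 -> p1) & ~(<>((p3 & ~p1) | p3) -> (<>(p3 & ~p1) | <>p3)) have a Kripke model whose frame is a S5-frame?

Unsatisfiable (every branch closes)

1. [](~p3 -> p1) & ~(<>((p3 & ~p1) | p3) -> (<>(p3 & ~p1) | <>p3)), u
2. [](~p3 -> p1), u   [&-rule on 1]
3. ~(<>((p3 & ~p1) | p3) -> (<>(p3 & ~p1) | <>p3)), u   [&-rule on 1]
4. <>((p3 & ~p1) | p3), u   [~->-rule on 3]
5. ~(<>(p3 & ~p1) | <>p3), u   [~->-rule on 3]
6. ~<>(p3 & ~p1), u   [~|-rule on 5]
7. ~<>p3, u   [~|-rule on 5]
8. ~p3 -> p1, u   [[]-rule on 2 via uRu]
9. ~(p3 & ~p1), u   [~<>-rule on 6 via uRu]
10. ~p3, u   [~<>-rule on 7 via uRu]
11. p1, u   [->-rule on 8 (branches; this branch)]
12. (p3 & ~p1) | p3, v   [<>-rule on 4: fresh world v, uRv]
13. ~p3 -> p1, v   [[]-rule on 2 via uRv]
14. ~(p3 & ~p1), v   [~<>-rule on 6 via uRv]
15. ~p3, v   [~<>-rule on 7 via uRv]
16. p3 & ~p1, v   [|-rule on 12 (branches; this branch)]
17. p3, v   [&-rule on 16]
18. ~p1, v   [&-rule on 16]
Accessibility: uRu, uRv, vRu, vRv
Branch closes: p3 and ~p3 both at v.
Every branch closes; the branch above is one of them.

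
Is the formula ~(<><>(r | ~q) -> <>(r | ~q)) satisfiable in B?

1. ~(<><>(r | ~q) -> <>(r | ~q)), 0
2. <><>(r | ~q), 0   [~->-rule on 1]
3. ~<>(r | ~q), 0   [~->-rule on 1]
4. ~(r | ~q), 0   [~<>-rule on 3 via 0R0]
5. ~r, 0   [~|-rule on 4]
6. q, 0   [~|-rule on 4]
7. <>(r | ~q), 1   [<>-rule on 2: fresh world 1, 0R1]
8. ~(r | ~q), 1   [~<>-rule on 3 via 0R1]
9. ~r, 1   [~|-rule on 8]
10. q, 1   [~|-rule on 8]
11. r | ~q, 2   [<>-rule on 7: fresh world 2, 1R2]
12. ~q, 2   [|-rule on 11 (branches; this branch)]
Accessibility: 0R0, 0R1, 1R0, 1R1, 1R2, 2R1, 2R2

Yes, satisfiable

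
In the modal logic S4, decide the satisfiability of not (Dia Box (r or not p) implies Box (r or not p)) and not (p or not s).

Yes, satisfiable

1. not (Dia Box (r or not p) implies Box (r or not p)) and not (p or not s), w0
2. not (Dia Box (r or not p) implies Box (r or not p)), w0   [and-rule on 1]
3. not (p or not s), w0   [and-rule on 1]
4. Dia Box (r or not p), w0   [neg-implies-rule on 2]
5. not Box (r or not p), w0   [neg-implies-rule on 2]
6. not p, w0   [neg-or-rule on 3]
7. s, w0   [neg-or-rule on 3]
8. Box (r or not p), w1   [Dia-rule on 4: fresh world w1, w0Rw1]
9. r or not p, w1   [Box-rule on 8 via w1Rw1]
10. not p, w1   [or-rule on 9 (branches; this branch)]
11. not (r or not p), w2   [neg-Box-rule on 5: fresh world w2, w0Rw2]
12. not r, w2   [neg-or-rule on 11]
13. p, w2   [neg-or-rule on 11]
Accessibility: w0Rw0, w0Rw1, w0Rw2, w1Rw1, w2Rw2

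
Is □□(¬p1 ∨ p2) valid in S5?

Tableau for the negation ¬□□(¬p1 ∨ p2):
1. ¬□□(¬p1 ∨ p2), 0
2. ¬□(¬p1 ∨ p2), 1
3. ¬(¬p1 ∨ p2), 2
4. p1, 2
5. ¬p2, 2
Accessibility: 0R0, 0R1, 0R2, 1R0, 1R1, 1R2, 2R0, 2R1, 2R2
The negation has an open branch (countermodel exists).

Not valid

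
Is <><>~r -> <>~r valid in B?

Tableau for the negation ~(<><>~r -> <>~r):
1. ~(<><>~r -> <>~r), 0
2. <><>~r, 0
3. ~<>~r, 0
4. r, 0
5. <>~r, 1
6. r, 1
7. ~r, 2
Accessibility: 0R0, 0R1, 1R0, 1R1, 1R2, 2R1, 2R2
The negation has an open branch (countermodel exists).

No, not valid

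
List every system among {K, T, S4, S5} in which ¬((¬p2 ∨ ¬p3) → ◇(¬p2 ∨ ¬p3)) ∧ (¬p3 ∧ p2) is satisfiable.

K

T-tableau for the formula:
1. ¬((¬p2 ∨ ¬p3) → ◇(¬p2 ∨ ¬p3)) ∧ (¬p3 ∧ p2), 0
2. ¬((¬p2 ∨ ¬p3) → ◇(¬p2 ∨ ¬p3)), 0
3. ¬p3 ∧ p2, 0
4. ¬p2 ∨ ¬p3, 0
5. ¬◇(¬p2 ∨ ¬p3), 0
6. ¬p3, 0
7. p2, 0
8. ¬(¬p2 ∨ ¬p3), 0
9. p3, 0
Accessibility: 0R0
Branch closes: p3 and ¬p3 both at 0.
Every branch closes (one shown): unsatisfiable in T, hence also in S4, S5 (every S4/S5-frame is a T-frame).
K-tableau for the formula:
1. ¬((¬p2 ∨ ¬p3) → ◇(¬p2 ∨ ¬p3)) ∧ (¬p3 ∧ p2), 0
2. ¬((¬p2 ∨ ¬p3) → ◇(¬p2 ∨ ¬p3)), 0
3. ¬p3 ∧ p2, 0
4. ¬p2 ∨ ¬p3, 0
5. ¬◇(¬p2 ∨ ¬p3), 0
6. ¬p3, 0
7. p2, 0
Complete open branch: satisfiable in K.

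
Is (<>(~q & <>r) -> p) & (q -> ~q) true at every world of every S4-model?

Tableau for the negation ~((<>(~q & <>r) -> p) & (q -> ~q)):
1. ~((<>(~q & <>r) -> p) & (q -> ~q)), 0
2. ~(q -> ~q), 0   [~&-rule on 1 (branches; this branch)]
3. q, 0   [~->-rule on 2]
Accessibility: 0R0
The negation has an open branch (countermodel exists).

Not valid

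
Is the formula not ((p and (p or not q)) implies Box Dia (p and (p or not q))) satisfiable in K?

1. not ((p and (p or not q)) implies Box Dia (p and (p or not q))), 0
2. p and (p or not q), 0   [neg-implies-rule on 1]
3. not Box Dia (p and (p or not q)), 0   [neg-implies-rule on 1]
4. p, 0   [and-rule on 2]
5. p or not q, 0   [and-rule on 2]
6. not q, 0   [or-rule on 5 (branches; this branch)]
7. not Dia (p and (p or not q)), 1   [neg-Box-rule on 3: fresh world 1, 0R1]
Accessibility: 0R1

Satisfiable (open branch found)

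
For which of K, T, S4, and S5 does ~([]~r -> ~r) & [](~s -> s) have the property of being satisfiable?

K

T-tableau for the formula:
1. ~([]~r -> ~r) & [](~s -> s), 0
2. ~([]~r -> ~r), 0   [&-rule on 1]
3. [](~s -> s), 0   [&-rule on 1]
4. []~r, 0   [~->-rule on 2]
5. r, 0   [~->-rule on 2]
6. ~s -> s, 0   [[]-rule on 3 via 0R0]
7. ~r, 0   [[]-rule on 4 via 0R0]
Accessibility: 0R0
Branch closes: r and ~r both at 0.
Every branch closes (one shown): unsatisfiable in T, hence also in S4, S5 (every S4/S5-frame is a T-frame).
K-tableau for the formula:
1. ~([]~r -> ~r) & [](~s -> s), 0
2. ~([]~r -> ~r), 0   [&-rule on 1]
3. [](~s -> s), 0   [&-rule on 1]
4. []~r, 0   [~->-rule on 2]
5. r, 0   [~->-rule on 2]
Complete open branch: satisfiable in K.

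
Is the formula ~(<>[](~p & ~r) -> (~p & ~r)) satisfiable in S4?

Satisfiable (open branch found)

1. ~(<>[](~p & ~r) -> (~p & ~r)), w0
2. <>[](~p & ~r), w0
3. ~(~p & ~r), w0
4. r, w0
5. [](~p & ~r), w1
6. ~p & ~r, w1
7. ~p, w1
8. ~r, w1
Accessibility: w0Rw0, w0Rw1, w1Rw1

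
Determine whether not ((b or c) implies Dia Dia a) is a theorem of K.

Tableau for the negation (b or c) implies Dia Dia a:
1. (b or c) implies Dia Dia a, w0
2. Dia Dia a, w0
3. Dia a, w1
4. a, w2
Accessibility: w0Rw1, w1Rw2
The negation has an open branch (countermodel exists).

Not valid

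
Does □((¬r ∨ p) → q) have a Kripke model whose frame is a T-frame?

Satisfiable (open branch found)

1. □((¬r ∨ p) → q), w0
2. (¬r ∨ p) → q, w0   [□-rule on 1 via w0Rw0]
3. q, w0   [→-rule on 2 (branches; this branch)]
Accessibility: w0Rw0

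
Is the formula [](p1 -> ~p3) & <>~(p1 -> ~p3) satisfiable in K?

1. [](p1 -> ~p3) & <>~(p1 -> ~p3), w0
2. [](p1 -> ~p3), w0
3. <>~(p1 -> ~p3), w0
4. ~(p1 -> ~p3), w1
5. p1, w1
6. p3, w1
7. p1 -> ~p3, w1
8. ~p3, w1
Accessibility: w0Rw1
Branch closes: p3 and ~p3 both at w1.
All branches of the tableau close; one closing branch shown above.

Unsatisfiable (every branch closes)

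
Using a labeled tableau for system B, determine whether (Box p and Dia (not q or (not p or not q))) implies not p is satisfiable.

Satisfiable

1. (Box p and Dia (not q or (not p or not q))) implies not p, 0
2. not p, 0
Accessibility: 0R0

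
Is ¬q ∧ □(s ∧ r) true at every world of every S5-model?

Tableau for the negation ¬(¬q ∧ □(s ∧ r)):
1. ¬(¬q ∧ □(s ∧ r)), 0
2. ¬□(s ∧ r), 0
3. ¬(s ∧ r), 1
4. ¬r, 1
Accessibility: 0R0, 0R1, 1R0, 1R1
The negation has an open branch (countermodel exists).

Not valid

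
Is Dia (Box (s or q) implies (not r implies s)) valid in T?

No, not valid

Tableau for the negation not Dia (Box (s or q) implies (not r implies s)):
1. not Dia (Box (s or q) implies (not r implies s)), u
2. not (Box (s or q) implies (not r implies s)), u
3. Box (s or q), u
4. not (not r implies s), u
5. not r, u
6. not s, u
7. s or q, u
8. q, u
Accessibility: uRu
The negation has an open branch (countermodel exists).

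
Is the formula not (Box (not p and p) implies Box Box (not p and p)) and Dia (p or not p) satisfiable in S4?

Unsatisfiable

1. not (Box (not p and p) implies Box Box (not p and p)) and Dia (p or not p), 0
2. not (Box (not p and p) implies Box Box (not p and p)), 0   [and-rule on 1]
3. Dia (p or not p), 0   [and-rule on 1]
4. Box (not p and p), 0   [neg-implies-rule on 2]
5. not Box Box (not p and p), 0   [neg-implies-rule on 2]
6. not p and p, 0   [Box-rule on 4 via 0R0]
7. not p, 0   [and-rule on 6]
8. p, 0   [and-rule on 6]
Accessibility: 0R0
Branch closes: p and not p both at 0.
(One branch shown.) All branches close.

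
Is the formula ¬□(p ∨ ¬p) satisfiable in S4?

Unsatisfiable

1. ¬□(p ∨ ¬p), 0
2. ¬(p ∨ ¬p), 1
3. ¬p, 1
4. p, 1
Accessibility: 0R0, 0R1, 1R1
Branch closes: p and ¬p both at 1.
(One branch shown.) All branches close.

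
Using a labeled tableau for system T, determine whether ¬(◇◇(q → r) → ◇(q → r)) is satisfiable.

Yes, satisfiable

1. ¬(◇◇(q → r) → ◇(q → r)), w0
2. ◇◇(q → r), w0   [¬→-rule on 1]
3. ¬◇(q → r), w0   [¬→-rule on 1]
4. ¬(q → r), w0   [¬◇-rule on 3 via w0Rw0]
5. q, w0   [¬→-rule on 4]
6. ¬r, w0   [¬→-rule on 4]
7. ◇(q → r), w1   [◇-rule on 2: fresh world w1, w0Rw1]
8. ¬(q → r), w1   [¬◇-rule on 3 via w0Rw1]
9. q, w1   [¬→-rule on 8]
10. ¬r, w1   [¬→-rule on 8]
11. q → r, w2   [◇-rule on 7: fresh world w2, w1Rw2]
12. r, w2   [→-rule on 11 (branches; this branch)]
Accessibility: w0Rw0, w0Rw1, w1Rw1, w1Rw2, w2Rw2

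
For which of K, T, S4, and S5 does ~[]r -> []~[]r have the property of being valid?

S5

S4-tableau for the negation ~(~[]r -> []~[]r):
1. ~(~[]r -> []~[]r), w0
2. ~[]r, w0
3. ~[]~[]r, w0
4. ~r, w1
5. []r, w2
6. r, w2
Accessibility: w0Rw0, w0Rw1, w0Rw2, w1Rw1, w2Rw2
Complete open branch: countermodel on an S4-frame, so not valid in S4, nor in K, T (the same frame is also a K-frame and a T-frame).
S5-tableau for the negation ~(~[]r -> []~[]r):
1. ~(~[]r -> []~[]r), w0
2. ~[]r, w0
3. ~[]~[]r, w0
4. ~r, w1
5. []r, w2
6. r, w0
7. r, w1
Accessibility: w0Rw0, w0Rw1, w0Rw2, w1Rw0, w1Rw1, w1Rw2, w2Rw0, w2Rw1, w2Rw2
Branch closes: r and ~r both at w1.
Every branch closes (one shown): valid in S5.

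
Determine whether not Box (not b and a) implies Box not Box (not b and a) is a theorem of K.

Tableau for the negation not (not Box (not b and a) implies Box not Box (not b and a)):
1. not (not Box (not b and a) implies Box not Box (not b and a)), 0
2. not Box (not b and a), 0
3. not Box not Box (not b and a), 0
4. not (not b and a), 1
5. not a, 1
6. Box (not b and a), 2
Accessibility: 0R1, 0R2
The negation has an open branch (countermodel exists).

Invalid (countermodel exists)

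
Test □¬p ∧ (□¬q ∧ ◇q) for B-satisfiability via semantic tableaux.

No, unsatisfiable

1. □¬p ∧ (□¬q ∧ ◇q), w0
2. □¬p, w0
3. □¬q ∧ ◇q, w0
4. □¬q, w0
5. ◇q, w0
6. ¬p, w0
7. ¬q, w0
8. q, w1
9. ¬p, w1
10. ¬q, w1
Accessibility: w0Rw0, w0Rw1, w1Rw0, w1Rw1
Branch closes: q and ¬q both at w1.
Every branch closes; the branch above is one of them.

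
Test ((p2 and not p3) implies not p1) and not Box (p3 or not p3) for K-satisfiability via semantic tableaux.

Unsatisfiable

1. ((p2 and not p3) implies not p1) and not Box (p3 or not p3), u
2. (p2 and not p3) implies not p1, u   [and-rule on 1]
3. not Box (p3 or not p3), u   [and-rule on 1]
4. not (p2 and not p3), u   [implies-rule on 2 (branches; this branch)]
5. p3, u   [neg-and-rule on 4 (branches; this branch)]
6. not (p3 or not p3), v   [neg-Box-rule on 3: fresh world v, uRv]
7. not p3, v   [neg-or-rule on 6]
8. p3, v   [neg-or-rule on 6]
Accessibility: uRv
Branch closes: p3 and not p3 both at v.
(One branch shown.) All branches close.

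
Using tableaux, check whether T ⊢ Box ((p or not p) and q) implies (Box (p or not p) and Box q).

Tableau for the negation not (Box ((p or not p) and q) implies (Box (p or not p) and Box q)):
1. not (Box ((p or not p) and q) implies (Box (p or not p) and Box q)), w0
2. Box ((p or not p) and q), w0   [neg-implies-rule on 1]
3. not (Box (p or not p) and Box q), w0   [neg-implies-rule on 1]
4. (p or not p) and q, w0   [Box-rule on 2 via w0Rw0]
5. p or not p, w0   [and-rule on 4]
6. q, w0   [and-rule on 4]
7. not Box q, w0   [neg-and-rule on 3 (branches; this branch)]
8. not p, w0   [or-rule on 5 (branches; this branch)]
9. not q, w1   [neg-Box-rule on 7: fresh world w1, w0Rw1]
10. (p or not p) and q, w1   [Box-rule on 2 via w0Rw1]
11. p or not p, w1   [and-rule on 10]
12. q, w1   [and-rule on 10]
Accessibility: w0Rw0, w0Rw1, w1Rw1
Branch closes: q and not q both at w1.
All branches of the negation close; one closing branch shown above.

Valid in T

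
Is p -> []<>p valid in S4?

Tableau for the negation ~(p -> []<>p):
1. ~(p -> []<>p), w0
2. p, w0
3. ~[]<>p, w0
4. ~<>p, w1
5. ~p, w1
Accessibility: w0Rw0, w0Rw1, w1Rw1
The negation has an open branch (countermodel exists).

Invalid (countermodel exists)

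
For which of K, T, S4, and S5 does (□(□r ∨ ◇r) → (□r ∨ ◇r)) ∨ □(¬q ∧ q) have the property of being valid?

T-tableau for the negation ¬((□(□r ∨ ◇r) → (□r ∨ ◇r)) ∨ □(¬q ∧ q)):
1. ¬((□(□r ∨ ◇r) → (□r ∨ ◇r)) ∨ □(¬q ∧ q)), u
2. ¬(□(□r ∨ ◇r) → (□r ∨ ◇r)), u
3. ¬□(¬q ∧ q), u
4. □(□r ∨ ◇r), u
5. ¬(□r ∨ ◇r), u
6. ¬□r, u
7. ¬◇r, u
8. □r ∨ ◇r, u
9. ¬r, u
10. ◇r, u
11. ¬(¬q ∧ q), v
12. □r ∨ ◇r, v
13. ¬r, v
14. ¬q, v
15. ◇r, v
16. ¬r, w
17. □r ∨ ◇r, w
18. ◇r, w
19. r, x
20. □r ∨ ◇r, x
21. ¬r, x
Accessibility: uRu, uRv, uRw, uRx, vRv, wRw, xRx
Branch closes: r and ¬r both at x.
Every branch closes (one shown): valid in T, hence also in S4, S5 (every theorem of T is a theorem of S4 and S5).
K-tableau for the negation ¬((□(□r ∨ ◇r) → (□r ∨ ◇r)) ∨ □(¬q ∧ q)):
1. ¬((□(□r ∨ ◇r) → (□r ∨ ◇r)) ∨ □(¬q ∧ q)), u
2. ¬(□(□r ∨ ◇r) → (□r ∨ ◇r)), u
3. ¬□(¬q ∧ q), u
4. □(□r ∨ ◇r), u
5. ¬(□r ∨ ◇r), u
6. ¬□r, u
7. ¬◇r, u
8. ¬(¬q ∧ q), v
9. □r ∨ ◇r, v
10. ¬r, v
11. ¬q, v
12. ◇r, v
13. ¬r, w
14. □r ∨ ◇r, w
15. ◇r, w
16. r, x
17. r, y
Accessibility: uRv, uRw, vRx, wRy
Complete open branch: countermodel on a K-frame, so not valid in K.

T, S4, S5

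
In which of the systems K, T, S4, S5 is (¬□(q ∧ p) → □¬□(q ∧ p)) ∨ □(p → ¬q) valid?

S5

S5-tableau for the negation ¬((¬□(q ∧ p) → □¬□(q ∧ p)) ∨ □(p → ¬q)):
1. ¬((¬□(q ∧ p) → □¬□(q ∧ p)) ∨ □(p → ¬q)), 0
2. ¬(¬□(q ∧ p) → □¬□(q ∧ p)), 0
3. ¬□(p → ¬q), 0
4. ¬□(q ∧ p), 0
5. ¬□¬□(q ∧ p), 0
6. ¬(p → ¬q), 1
7. p, 1
8. q, 1
9. ¬(q ∧ p), 2
10. ¬p, 2
11. □(q ∧ p), 3
12. q ∧ p, 0
13. q, 0
14. p, 0
15. q ∧ p, 1
16. q ∧ p, 2
17. q, 2
18. p, 2
Accessibility: 0R0, 0R1, 0R2, 0R3, 1R0, 1R1, 1R2, 1R3, 2R0, 2R1, 2R2, 2R3, 3R0, 3R1, 3R2, 3R3
Branch closes: p and ¬p both at 2.
Every branch closes (one shown): valid in S5.
S4-tableau for the negation ¬((¬□(q ∧ p) → □¬□(q ∧ p)) ∨ □(p → ¬q)):
1. ¬((¬□(q ∧ p) → □¬□(q ∧ p)) ∨ □(p → ¬q)), 0
2. ¬(¬□(q ∧ p) → □¬□(q ∧ p)), 0
3. ¬□(p → ¬q), 0
4. ¬□(q ∧ p), 0
5. ¬□¬□(q ∧ p), 0
6. ¬(p → ¬q), 1
7. p, 1
8. q, 1
9. ¬(q ∧ p), 2
10. ¬p, 2
11. □(q ∧ p), 3
12. q ∧ p, 3
13. q, 3
14. p, 3
Accessibility: 0R0, 0R1, 0R2, 0R3, 1R1, 2R2, 3R3
Complete open branch: countermodel on an S4-frame, so not valid in S4, nor in K, T (the same frame is also a K-frame and a T-frame).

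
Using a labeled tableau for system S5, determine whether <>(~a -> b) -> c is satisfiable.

Yes, satisfiable

1. <>(~a -> b) -> c, w0
2. c, w0   [->-rule on 1 (branches; this branch)]
Accessibility: w0Rw0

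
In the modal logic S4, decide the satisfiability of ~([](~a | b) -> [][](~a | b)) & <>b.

1. ~([](~a | b) -> [][](~a | b)) & <>b, u
2. ~([](~a | b) -> [][](~a | b)), u
3. <>b, u
4. [](~a | b), u
5. ~[][](~a | b), u
6. ~a | b, u
7. b, u
8. b, v
9. ~a | b, v
10. ~[](~a | b), w
11. ~a | b, w
12. b, w
13. ~(~a | b), x
14. a, x
15. ~b, x
16. ~a | b, x
17. b, x
Accessibility: uRu, uRv, uRw, uRx, vRv, wRw, wRx, xRx
Branch closes: b and ~b both at x.
All branches of the tableau close; one closing branch shown above.

No, unsatisfiable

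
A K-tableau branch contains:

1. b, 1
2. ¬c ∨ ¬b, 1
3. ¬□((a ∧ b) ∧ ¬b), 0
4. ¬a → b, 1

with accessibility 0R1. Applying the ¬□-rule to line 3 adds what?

a fresh world 2 with 0R2, and ¬((a ∧ b) ∧ ¬b) at 2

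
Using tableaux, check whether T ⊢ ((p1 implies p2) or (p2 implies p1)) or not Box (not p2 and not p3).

Tableau for the negation not (((p1 implies p2) or (p2 implies p1)) or not Box (not p2 and not p3)):
1. not (((p1 implies p2) or (p2 implies p1)) or not Box (not p2 and not p3)), u
2. not ((p1 implies p2) or (p2 implies p1)), u   [neg-or-rule on 1]
3. Box (not p2 and not p3), u   [neg-or-rule on 1]
4. not (p1 implies p2), u   [neg-or-rule on 2]
5. not (p2 implies p1), u   [neg-or-rule on 2]
6. p1, u   [neg-implies-rule on 4]
7. not p2, u   [neg-implies-rule on 4]
8. p2, u   [neg-implies-rule on 5]
9. not p1, u   [neg-implies-rule on 5]
Accessibility: uRu
Branch closes: p2 and not p2 both at u.
Every branch of the negation's tableau closes; the branch above is one of them.

Valid in T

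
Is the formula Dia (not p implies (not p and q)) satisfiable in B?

Satisfiable

1. Dia (not p implies (not p and q)), u
2. not p implies (not p and q), v
3. not p and q, v
4. not p, v
5. q, v
Accessibility: uRu, uRv, vRu, vRv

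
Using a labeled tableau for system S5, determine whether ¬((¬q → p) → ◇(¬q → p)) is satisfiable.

Unsatisfiable

1. ¬((¬q → p) → ◇(¬q → p)), u
2. ¬q → p, u
3. ¬◇(¬q → p), u
4. ¬(¬q → p), u
5. ¬q, u
6. ¬p, u
7. p, u
Accessibility: uRu
Branch closes: p and ¬p both at u.
All branches of the tableau close; one closing branch shown above.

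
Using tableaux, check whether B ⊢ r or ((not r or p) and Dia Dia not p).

Not valid

Tableau for the negation not (r or ((not r or p) and Dia Dia not p)):
1. not (r or ((not r or p) and Dia Dia not p)), u
2. not r, u   [neg-or-rule on 1]
3. not ((not r or p) and Dia Dia not p), u   [neg-or-rule on 1]
4. not Dia Dia not p, u   [neg-and-rule on 3 (branches; this branch)]
5. not Dia not p, u   [neg-Dia-rule on 4 via uRu]
6. p, u   [neg-Dia-rule on 5 via uRu]
Accessibility: uRu
The negation has an open branch (countermodel exists).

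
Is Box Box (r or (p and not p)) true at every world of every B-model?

Tableau for the negation not Box Box (r or (p and not p)):
1. not Box Box (r or (p and not p)), 0
2. not Box (r or (p and not p)), 1
3. not (r or (p and not p)), 2
4. not r, 2
5. not (p and not p), 2
6. p, 2
Accessibility: 0R0, 0R1, 1R0, 1R1, 1R2, 2R1, 2R2
The negation has an open branch (countermodel exists).

No, not valid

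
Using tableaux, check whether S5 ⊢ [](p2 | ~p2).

Tableau for the negation ~[](p2 | ~p2):
1. ~[](p2 | ~p2), 0
2. ~(p2 | ~p2), 1
3. ~p2, 1
4. p2, 1
Accessibility: 0R0, 0R1, 1R0, 1R1
Branch closes: p2 and ~p2 both at 1.
All branches of the negation close; one closing branch shown above.

Yes, valid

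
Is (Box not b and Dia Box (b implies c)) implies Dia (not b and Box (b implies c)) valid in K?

Tableau for the negation not ((Box not b and Dia Box (b implies c)) implies Dia (not b and Box (b implies c))):
1. not ((Box not b and Dia Box (b implies c)) implies Dia (not b and Box (b implies c))), 0
2. Box not b and Dia Box (b implies c), 0   [neg-implies-rule on 1]
3. not Dia (not b and Box (b implies c)), 0   [neg-implies-rule on 1]
4. Box not b, 0   [and-rule on 2]
5. Dia Box (b implies c), 0   [and-rule on 2]
6. Box (b implies c), 1   [Dia-rule on 5: fresh world 1, 0R1]
7. not (not b and Box (b implies c)), 1   [neg-Dia-rule on 3 via 0R1]
8. not b, 1   [Box-rule on 4 via 0R1]
9. not Box (b implies c), 1   [neg-and-rule on 7 (branches; this branch)]
10. not (b implies c), 2   [neg-Box-rule on 9: fresh world 2, 1R2]
11. b, 2   [neg-implies-rule on 10]
12. not c, 2   [neg-implies-rule on 10]
13. b implies c, 2   [Box-rule on 6 via 1R2]
14. c, 2   [implies-rule on 13 (branches; this branch)]
Accessibility: 0R1, 1R2
Branch closes: c and not c both at 2.
Every branch of the negation's tableau closes; the branch above is one of them.

Valid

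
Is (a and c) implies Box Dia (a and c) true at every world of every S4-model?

Invalid (countermodel exists)

Tableau for the negation not ((a and c) implies Box Dia (a and c)):
1. not ((a and c) implies Box Dia (a and c)), 0
2. a and c, 0
3. not Box Dia (a and c), 0
4. a, 0
5. c, 0
6. not Dia (a and c), 1
7. not (a and c), 1
8. not c, 1
Accessibility: 0R0, 0R1, 1R1
The negation has an open branch (countermodel exists).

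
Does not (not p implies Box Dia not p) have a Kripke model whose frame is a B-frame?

No, unsatisfiable

1. not (not p implies Box Dia not p), 0
2. not p, 0
3. not Box Dia not p, 0
4. not Dia not p, 1
5. p, 0
Accessibility: 0R0, 0R1, 1R0, 1R1
Branch closes: p and not p both at 0.
(One branch shown.) All branches close.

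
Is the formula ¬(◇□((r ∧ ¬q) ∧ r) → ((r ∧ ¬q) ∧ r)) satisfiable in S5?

Unsatisfiable

1. ¬(◇□((r ∧ ¬q) ∧ r) → ((r ∧ ¬q) ∧ r)), 0
2. ◇□((r ∧ ¬q) ∧ r), 0   [¬→-rule on 1]
3. ¬((r ∧ ¬q) ∧ r), 0   [¬→-rule on 1]
4. ¬(r ∧ ¬q), 0   [¬∧-rule on 3 (branches; this branch)]
5. q, 0   [¬∧-rule on 4 (branches; this branch)]
6. □((r ∧ ¬q) ∧ r), 1   [◇-rule on 2: fresh world 1, 0R1]
7. (r ∧ ¬q) ∧ r, 0   [□-rule on 6 via 1R0]
8. r ∧ ¬q, 0   [∧-rule on 7]
9. r, 0   [∧-rule on 7]
10. ¬q, 0   [∧-rule on 8]
Accessibility: 0R0, 0R1, 1R0, 1R1
Branch closes: q and ¬q both at 0.
(One branch shown.) All branches close.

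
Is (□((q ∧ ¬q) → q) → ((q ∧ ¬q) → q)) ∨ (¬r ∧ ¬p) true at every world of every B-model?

Tableau for the negation ¬((□((q ∧ ¬q) → q) → ((q ∧ ¬q) → q)) ∨ (¬r ∧ ¬p)):
1. ¬((□((q ∧ ¬q) → q) → ((q ∧ ¬q) → q)) ∨ (¬r ∧ ¬p)), w0
2. ¬(□((q ∧ ¬q) → q) → ((q ∧ ¬q) → q)), w0   [¬∨-rule on 1]
3. ¬(¬r ∧ ¬p), w0   [¬∨-rule on 1]
4. □((q ∧ ¬q) → q), w0   [¬→-rule on 2]
5. ¬((q ∧ ¬q) → q), w0   [¬→-rule on 2]
6. q ∧ ¬q, w0   [¬→-rule on 5]
7. ¬q, w0   [¬→-rule on 5]
8. q, w0   [∧-rule on 6]
Accessibility: w0Rw0
Branch closes: q and ¬q both at w0.
Every branch of the negation's tableau closes; the branch above is one of them.

Yes, valid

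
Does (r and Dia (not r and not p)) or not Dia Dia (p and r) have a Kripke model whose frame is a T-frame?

Satisfiable

1. (r and Dia (not r and not p)) or not Dia Dia (p and r), w0
2. not Dia Dia (p and r), w0
3. not Dia (p and r), w0
4. not (p and r), w0
5. not r, w0
Accessibility: w0Rw0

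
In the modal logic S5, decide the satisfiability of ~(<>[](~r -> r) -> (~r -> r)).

1. ~(<>[](~r -> r) -> (~r -> r)), w0
2. <>[](~r -> r), w0
3. ~(~r -> r), w0
4. ~r, w0
5. [](~r -> r), w1
6. ~r -> r, w0
7. ~r -> r, w1
8. r, w0
Accessibility: w0Rw0, w0Rw1, w1Rw0, w1Rw1
Branch closes: r and ~r both at w0.
All branches of the tableau close; one closing branch shown above.

No, unsatisfiable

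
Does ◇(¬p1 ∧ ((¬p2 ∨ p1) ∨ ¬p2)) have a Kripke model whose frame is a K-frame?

Satisfiable (open branch found)

1. ◇(¬p1 ∧ ((¬p2 ∨ p1) ∨ ¬p2)), w0
2. ¬p1 ∧ ((¬p2 ∨ p1) ∨ ¬p2), w1
3. ¬p1, w1
4. (¬p2 ∨ p1) ∨ ¬p2, w1
5. ¬p2, w1
Accessibility: w0Rw1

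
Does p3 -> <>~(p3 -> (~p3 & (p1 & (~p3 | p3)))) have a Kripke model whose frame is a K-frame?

Satisfiable (open branch found)

1. p3 -> <>~(p3 -> (~p3 & (p1 & (~p3 | p3)))), u
2. <>~(p3 -> (~p3 & (p1 & (~p3 | p3)))), u   [->-rule on 1 (branches; this branch)]
3. ~(p3 -> (~p3 & (p1 & (~p3 | p3)))), v   [<>-rule on 2: fresh world v, uRv]
4. p3, v   [~->-rule on 3]
5. ~(~p3 & (p1 & (~p3 | p3))), v   [~->-rule on 3]
6. ~(p1 & (~p3 | p3)), v   [~&-rule on 5 (branches; this branch)]
7. ~p1, v   [~&-rule on 6 (branches; this branch)]
Accessibility: uRv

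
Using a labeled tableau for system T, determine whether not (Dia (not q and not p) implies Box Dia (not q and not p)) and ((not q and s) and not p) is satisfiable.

Satisfiable

1. not (Dia (not q and not p) implies Box Dia (not q and not p)) and ((not q and s) and not p), 0
2. not (Dia (not q and not p) implies Box Dia (not q and not p)), 0
3. (not q and s) and not p, 0
4. Dia (not q and not p), 0
5. not Box Dia (not q and not p), 0
6. not q and s, 0
7. not p, 0
8. not q, 0
9. s, 0
10. not q and not p, 1
11. not q, 1
12. not p, 1
13. not Dia (not q and not p), 2
14. not (not q and not p), 2
15. p, 2
Accessibility: 0R0, 0R1, 0R2, 1R1, 2R2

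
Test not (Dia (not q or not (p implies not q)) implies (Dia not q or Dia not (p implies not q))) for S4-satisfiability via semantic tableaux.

No, unsatisfiable

1. not (Dia (not q or not (p implies not q)) implies (Dia not q or Dia not (p implies not q))), u
2. Dia (not q or not (p implies not q)), u
3. not (Dia not q or Dia not (p implies not q)), u
4. not Dia not q, u
5. not Dia not (p implies not q), u
6. q, u
7. p implies not q, u
8. not p, u
9. not q or not (p implies not q), v
10. q, v
11. p implies not q, v
12. not (p implies not q), v
13. p, v
14. not q, v
Accessibility: uRu, uRv, vRv
Branch closes: q and not q both at v.
(One branch shown.) All branches close.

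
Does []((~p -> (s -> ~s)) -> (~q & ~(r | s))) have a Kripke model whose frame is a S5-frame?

1. []((~p -> (s -> ~s)) -> (~q & ~(r | s))), w0
2. (~p -> (s -> ~s)) -> (~q & ~(r | s)), w0
3. ~q & ~(r | s), w0
4. ~q, w0
5. ~(r | s), w0
6. ~r, w0
7. ~s, w0
Accessibility: w0Rw0

Yes, satisfiable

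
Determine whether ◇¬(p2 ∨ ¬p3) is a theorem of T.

Not valid

Tableau for the negation ¬◇¬(p2 ∨ ¬p3):
1. ¬◇¬(p2 ∨ ¬p3), w0
2. p2 ∨ ¬p3, w0
3. ¬p3, w0
Accessibility: w0Rw0
The negation has an open branch (countermodel exists).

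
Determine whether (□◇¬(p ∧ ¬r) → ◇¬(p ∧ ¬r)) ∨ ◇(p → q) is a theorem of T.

Tableau for the negation ¬((□◇¬(p ∧ ¬r) → ◇¬(p ∧ ¬r)) ∨ ◇(p → q)):
1. ¬((□◇¬(p ∧ ¬r) → ◇¬(p ∧ ¬r)) ∨ ◇(p → q)), 0
2. ¬(□◇¬(p ∧ ¬r) → ◇¬(p ∧ ¬r)), 0   [¬∨-rule on 1]
3. ¬◇(p → q), 0   [¬∨-rule on 1]
4. □◇¬(p ∧ ¬r), 0   [¬→-rule on 2]
5. ¬◇¬(p ∧ ¬r), 0   [¬→-rule on 2]
6. ¬(p → q), 0   [¬◇-rule on 3 via 0R0]
7. p, 0   [¬→-rule on 6]
8. ¬q, 0   [¬→-rule on 6]
9. ◇¬(p ∧ ¬r), 0   [□-rule on 4 via 0R0]
10. p ∧ ¬r, 0   [¬◇-rule on 5 via 0R0]
11. ¬r, 0   [∧-rule on 10]
12. ¬(p ∧ ¬r), 1   [◇-rule on 9: fresh world 1, 0R1]
13. ¬(p → q), 1   [¬◇-rule on 3 via 0R1]
14. p, 1   [¬→-rule on 13]
15. ¬q, 1   [¬→-rule on 13]
16. ◇¬(p ∧ ¬r), 1   [□-rule on 4 via 0R1]
17. p ∧ ¬r, 1   [¬◇-rule on 5 via 0R1]
18. ¬r, 1   [∧-rule on 17]
19. r, 1   [¬∧-rule on 12 (branches; this branch)]
Accessibility: 0R0, 0R1, 1R1
Branch closes: r and ¬r both at 1.
Every branch of the negation's tableau closes; the branch above is one of them.

Valid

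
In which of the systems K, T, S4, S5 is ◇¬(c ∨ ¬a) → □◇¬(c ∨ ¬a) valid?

S4-tableau for the negation ¬(◇¬(c ∨ ¬a) → □◇¬(c ∨ ¬a)):
1. ¬(◇¬(c ∨ ¬a) → □◇¬(c ∨ ¬a)), w0
2. ◇¬(c ∨ ¬a), w0
3. ¬□◇¬(c ∨ ¬a), w0
4. ¬(c ∨ ¬a), w1
5. ¬c, w1
6. a, w1
7. ¬◇¬(c ∨ ¬a), w2
8. c ∨ ¬a, w2
9. ¬a, w2
Accessibility: w0Rw0, w0Rw1, w0Rw2, w1Rw1, w2Rw2
Complete open branch: countermodel on an S4-frame, so not valid in S4, nor in K, T (the same frame is also a K-frame and a T-frame).
S5-tableau for the negation ¬(◇¬(c ∨ ¬a) → □◇¬(c ∨ ¬a)):
1. ¬(◇¬(c ∨ ¬a) → □◇¬(c ∨ ¬a)), w0
2. ◇¬(c ∨ ¬a), w0
3. ¬□◇¬(c ∨ ¬a), w0
4. ¬(c ∨ ¬a), w1
5. ¬c, w1
6. a, w1
7. ¬◇¬(c ∨ ¬a), w2
8. c ∨ ¬a, w0
9. c ∨ ¬a, w1
10. c ∨ ¬a, w2
11. ¬a, w0
12. ¬a, w1
Accessibility: w0Rw0, w0Rw1, w0Rw2, w1Rw0, w1Rw1, w1Rw2, w2Rw0, w2Rw1, w2Rw2
Branch closes: a and ¬a both at w1.
Every branch closes (one shown): valid in S5.

S5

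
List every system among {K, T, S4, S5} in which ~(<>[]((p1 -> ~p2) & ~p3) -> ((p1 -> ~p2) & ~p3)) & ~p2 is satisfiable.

S4-tableau for the formula:
1. ~(<>[]((p1 -> ~p2) & ~p3) -> ((p1 -> ~p2) & ~p3)) & ~p2, w0
2. ~(<>[]((p1 -> ~p2) & ~p3) -> ((p1 -> ~p2) & ~p3)), w0   [&-rule on 1]
3. ~p2, w0   [&-rule on 1]
4. <>[]((p1 -> ~p2) & ~p3), w0   [~->-rule on 2]
5. ~((p1 -> ~p2) & ~p3), w0   [~->-rule on 2]
6. p3, w0   [~&-rule on 5 (branches; this branch)]
7. []((p1 -> ~p2) & ~p3), w1   [<>-rule on 4: fresh world w1, w0Rw1]
8. (p1 -> ~p2) & ~p3, w1   [[]-rule on 7 via w1Rw1]
9. p1 -> ~p2, w1   [&-rule on 8]
10. ~p3, w1   [&-rule on 8]
11. ~p2, w1   [->-rule on 9 (branches; this branch)]
Accessibility: w0Rw0, w0Rw1, w1Rw1
Complete open branch: satisfiable in S4, hence also in K, T (this S4-model is also a K-model and a T-model).
S5-tableau for the formula:
1. ~(<>[]((p1 -> ~p2) & ~p3) -> ((p1 -> ~p2) & ~p3)) & ~p2, w0
2. ~(<>[]((p1 -> ~p2) & ~p3) -> ((p1 -> ~p2) & ~p3)), w0   [&-rule on 1]
3. ~p2, w0   [&-rule on 1]
4. <>[]((p1 -> ~p2) & ~p3), w0   [~->-rule on 2]
5. ~((p1 -> ~p2) & ~p3), w0   [~->-rule on 2]
6. p3, w0   [~&-rule on 5 (branches; this branch)]
7. []((p1 -> ~p2) & ~p3), w1   [<>-rule on 4: fresh world w1, w0Rw1]
8. (p1 -> ~p2) & ~p3, w0   [[]-rule on 7 via w1Rw0]
9. p1 -> ~p2, w0   [&-rule on 8]
10. ~p3, w0   [&-rule on 8]
Accessibility: w0Rw0, w0Rw1, w1Rw0, w1Rw1
Branch closes: p3 and ~p3 both at w0.
Every branch closes (one shown): unsatisfiable in S5.

K, T, S4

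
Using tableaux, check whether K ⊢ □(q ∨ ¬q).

Valid in K

Tableau for the negation ¬□(q ∨ ¬q):
1. ¬□(q ∨ ¬q), 0
2. ¬(q ∨ ¬q), 1   [¬□-rule on 1: fresh world 1, 0R1]
3. ¬q, 1   [¬∨-rule on 2]
4. q, 1   [¬∨-rule on 2]
Accessibility: 0R1
Branch closes: q and ¬q both at 1.
Every branch of the negation's tableau closes; the branch above is one of them.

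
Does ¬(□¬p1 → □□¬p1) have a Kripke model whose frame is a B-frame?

1. ¬(□¬p1 → □□¬p1), 0
2. □¬p1, 0   [¬→-rule on 1]
3. ¬□□¬p1, 0   [¬→-rule on 1]
4. ¬p1, 0   [□-rule on 2 via 0R0]
5. ¬□¬p1, 1   [¬□-rule on 3: fresh world 1, 0R1]
6. ¬p1, 1   [□-rule on 2 via 0R1]
7. p1, 2   [¬□-rule on 5: fresh world 2, 1R2]
Accessibility: 0R0, 0R1, 1R0, 1R1, 1R2, 2R1, 2R2

Yes, satisfiable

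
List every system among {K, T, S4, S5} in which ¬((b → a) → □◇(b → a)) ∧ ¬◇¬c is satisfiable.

S4-tableau for the formula:
1. ¬((b → a) → □◇(b → a)) ∧ ¬◇¬c, u
2. ¬((b → a) → □◇(b → a)), u
3. ¬◇¬c, u
4. b → a, u
5. ¬□◇(b → a), u
6. c, u
7. a, u
8. ¬◇(b → a), v
9. c, v
10. ¬(b → a), v
11. b, v
12. ¬a, v
Accessibility: uRu, uRv, vRv
Complete open branch: satisfiable in S4, hence also in K, T (this S4-model is also a K-model and a T-model).
S5-tableau for the formula:
1. ¬((b → a) → □◇(b → a)) ∧ ¬◇¬c, u
2. ¬((b → a) → □◇(b → a)), u
3. ¬◇¬c, u
4. b → a, u
5. ¬□◇(b → a), u
6. c, u
7. a, u
8. ¬◇(b → a), v
9. c, v
10. ¬(b → a), u
11. b, u
12. ¬a, u
Accessibility: uRu, uRv, vRu, vRv
Branch closes: a and ¬a both at u.
Every branch closes (one shown): unsatisfiable in S5.

K, T, S4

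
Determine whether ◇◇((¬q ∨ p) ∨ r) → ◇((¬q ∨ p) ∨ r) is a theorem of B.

Tableau for the negation ¬(◇◇((¬q ∨ p) ∨ r) → ◇((¬q ∨ p) ∨ r)):
1. ¬(◇◇((¬q ∨ p) ∨ r) → ◇((¬q ∨ p) ∨ r)), 0
2. ◇◇((¬q ∨ p) ∨ r), 0   [¬→-rule on 1]
3. ¬◇((¬q ∨ p) ∨ r), 0   [¬→-rule on 1]
4. ¬((¬q ∨ p) ∨ r), 0   [¬◇-rule on 3 via 0R0]
5. ¬(¬q ∨ p), 0   [¬∨-rule on 4]
6. ¬r, 0   [¬∨-rule on 4]
7. q, 0   [¬∨-rule on 5]
8. ¬p, 0   [¬∨-rule on 5]
9. ◇((¬q ∨ p) ∨ r), 1   [◇-rule on 2: fresh world 1, 0R1]
10. ¬((¬q ∨ p) ∨ r), 1   [¬◇-rule on 3 via 0R1]
11. ¬(¬q ∨ p), 1   [¬∨-rule on 10]
12. ¬r, 1   [¬∨-rule on 10]
13. q, 1   [¬∨-rule on 11]
14. ¬p, 1   [¬∨-rule on 11]
15. (¬q ∨ p) ∨ r, 2   [◇-rule on 9: fresh world 2, 1R2]
16. r, 2   [∨-rule on 15 (branches; this branch)]
Accessibility: 0R0, 0R1, 1R0, 1R1, 1R2, 2R1, 2R2
The negation has an open branch (countermodel exists).

Not valid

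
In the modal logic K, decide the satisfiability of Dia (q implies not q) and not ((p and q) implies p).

Unsatisfiable (every branch closes)

1. Dia (q implies not q) and not ((p and q) implies p), w0
2. Dia (q implies not q), w0
3. not ((p and q) implies p), w0
4. p and q, w0
5. not p, w0
6. p, w0
7. q, w0
Branch closes: p and not p both at w0.
All branches of the tableau close; one closing branch shown above.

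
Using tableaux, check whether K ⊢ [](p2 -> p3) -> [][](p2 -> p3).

Tableau for the negation ~([](p2 -> p3) -> [][](p2 -> p3)):
1. ~([](p2 -> p3) -> [][](p2 -> p3)), w0
2. [](p2 -> p3), w0
3. ~[][](p2 -> p3), w0
4. ~[](p2 -> p3), w1
5. p2 -> p3, w1
6. p3, w1
7. ~(p2 -> p3), w2
8. p2, w2
9. ~p3, w2
Accessibility: w0Rw1, w1Rw2
The negation has an open branch (countermodel exists).

Invalid (countermodel exists)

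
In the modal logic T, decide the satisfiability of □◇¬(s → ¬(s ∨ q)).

1. □◇¬(s → ¬(s ∨ q)), w0
2. ◇¬(s → ¬(s ∨ q)), w0   [□-rule on 1 via w0Rw0]
3. ¬(s → ¬(s ∨ q)), w1   [◇-rule on 2: fresh world w1, w0Rw1]
4. s, w1   [¬→-rule on 3]
5. s ∨ q, w1   [¬→-rule on 3]
6. ◇¬(s → ¬(s ∨ q)), w1   [□-rule on 1 via w0Rw1]
7. q, w1   [∨-rule on 5 (branches; this branch)]
8. ¬(s → ¬(s ∨ q)), w2   [◇-rule on 6: fresh world w2, w1Rw2]
9. s, w2   [¬→-rule on 8]
10. s ∨ q, w2   [¬→-rule on 8]
11. q, w2   [∨-rule on 10 (branches; this branch)]
Accessibility: w0Rw0, w0Rw1, w1Rw1, w1Rw2, w2Rw2

Satisfiable (open branch found)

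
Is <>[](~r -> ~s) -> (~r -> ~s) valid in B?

Tableau for the negation ~(<>[](~r -> ~s) -> (~r -> ~s)):
1. ~(<>[](~r -> ~s) -> (~r -> ~s)), 0
2. <>[](~r -> ~s), 0   [~->-rule on 1]
3. ~(~r -> ~s), 0   [~->-rule on 1]
4. ~r, 0   [~->-rule on 3]
5. s, 0   [~->-rule on 3]
6. [](~r -> ~s), 1   [<>-rule on 2: fresh world 1, 0R1]
7. ~r -> ~s, 0   [[]-rule on 6 via 1R0]
8. ~r -> ~s, 1   [[]-rule on 6 via 1R1]
9. ~s, 0   [->-rule on 7 (branches; this branch)]
Accessibility: 0R0, 0R1, 1R0, 1R1
Branch closes: s and ~s both at 0.
All branches of the negation close; one closing branch shown above.

Valid in B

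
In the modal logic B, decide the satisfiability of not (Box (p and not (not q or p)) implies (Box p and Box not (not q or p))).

1. not (Box (p and not (not q or p)) implies (Box p and Box not (not q or p))), u
2. Box (p and not (not q or p)), u   [neg-implies-rule on 1]
3. not (Box p and Box not (not q or p)), u   [neg-implies-rule on 1]
4. p and not (not q or p), u   [Box-rule on 2 via uRu]
5. p, u   [and-rule on 4]
6. not (not q or p), u   [and-rule on 4]
7. q, u   [neg-or-rule on 6]
8. not p, u   [neg-or-rule on 6]
Accessibility: uRu
Branch closes: p and not p both at u.
Every branch closes; the branch above is one of them.

No, unsatisfiable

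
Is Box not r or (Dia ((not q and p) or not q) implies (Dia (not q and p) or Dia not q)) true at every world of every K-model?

Tableau for the negation not (Box not r or (Dia ((not q and p) or not q) implies (Dia (not q and p) or Dia not q))):
1. not (Box not r or (Dia ((not q and p) or not q) implies (Dia (not q and p) or Dia not q))), w0
2. not Box not r, w0
3. not (Dia ((not q and p) or not q) implies (Dia (not q and p) or Dia not q)), w0
4. Dia ((not q and p) or not q), w0
5. not (Dia (not q and p) or Dia not q), w0
6. not Dia (not q and p), w0
7. not Dia not q, w0
8. r, w1
9. not (not q and p), w1
10. q, w1
11. not p, w1
12. (not q and p) or not q, w2
13. not (not q and p), w2
14. q, w2
15. not q and p, w2
16. not q, w2
17. p, w2
Accessibility: w0Rw1, w0Rw2
Branch closes: q and not q both at w2.
All branches of the negation close; one closing branch shown above.

Yes, valid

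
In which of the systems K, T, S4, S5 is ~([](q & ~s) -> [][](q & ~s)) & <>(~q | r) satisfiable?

K, T

T-tableau for the formula:
1. ~([](q & ~s) -> [][](q & ~s)) & <>(~q | r), u
2. ~([](q & ~s) -> [][](q & ~s)), u
3. <>(~q | r), u
4. [](q & ~s), u
5. ~[][](q & ~s), u
6. q & ~s, u
7. q, u
8. ~s, u
9. ~q | r, v
10. q & ~s, v
11. q, v
12. ~s, v
13. r, v
14. ~[](q & ~s), w
15. q & ~s, w
16. q, w
17. ~s, w
18. ~(q & ~s), x
19. s, x
Accessibility: uRu, uRv, uRw, vRv, wRw, wRx, xRx
Complete open branch: satisfiable in T, hence also in K (this T-model is also a K-model).
S4-tableau for the formula:
1. ~([](q & ~s) -> [][](q & ~s)) & <>(~q | r), u
2. ~([](q & ~s) -> [][](q & ~s)), u
3. <>(~q | r), u
4. [](q & ~s), u
5. ~[][](q & ~s), u
6. q & ~s, u
7. q, u
8. ~s, u
9. ~q | r, v
10. q & ~s, v
11. q, v
12. ~s, v
13. r, v
14. ~[](q & ~s), w
15. q & ~s, w
16. q, w
17. ~s, w
18. ~(q & ~s), x
19. q & ~s, x
20. q, x
21. ~s, x
22. s, x
Accessibility: uRu, uRv, uRw, uRx, vRv, wRw, wRx, xRx
Branch closes: s and ~s both at x.
Every branch closes (one shown): unsatisfiable in S4, hence also in S5 (every S5-frame is an S4-frame).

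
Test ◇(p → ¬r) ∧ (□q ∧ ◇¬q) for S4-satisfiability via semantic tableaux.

1. ◇(p → ¬r) ∧ (□q ∧ ◇¬q), u
2. ◇(p → ¬r), u   [∧-rule on 1]
3. □q ∧ ◇¬q, u   [∧-rule on 1]
4. □q, u   [∧-rule on 3]
5. ◇¬q, u   [∧-rule on 3]
6. q, u   [□-rule on 4 via uRu]
7. p → ¬r, v   [◇-rule on 2: fresh world v, uRv]
8. q, v   [□-rule on 4 via uRv]
9. ¬r, v   [→-rule on 7 (branches; this branch)]
10. ¬q, w   [◇-rule on 5: fresh world w, uRw]
11. q, w   [□-rule on 4 via uRw]
Accessibility: uRu, uRv, uRw, vRv, wRw
Branch closes: q and ¬q both at w.
Every branch closes; the branch above is one of them.

No, unsatisfiable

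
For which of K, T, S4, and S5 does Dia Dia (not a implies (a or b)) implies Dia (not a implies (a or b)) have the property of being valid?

S4, S5

S4-tableau for the negation not (Dia Dia (not a implies (a or b)) implies Dia (not a implies (a or b))):
1. not (Dia Dia (not a implies (a or b)) implies Dia (not a implies (a or b))), w0
2. Dia Dia (not a implies (a or b)), w0
3. not Dia (not a implies (a or b)), w0
4. not (not a implies (a or b)), w0
5. not a, w0
6. not (a or b), w0
7. not b, w0
8. Dia (not a implies (a or b)), w1
9. not (not a implies (a or b)), w1
10. not a, w1
11. not (a or b), w1
12. not b, w1
13. not a implies (a or b), w2
14. not (not a implies (a or b)), w2
15. not a, w2
16. not (a or b), w2
17. not b, w2
18. a or b, w2
19. b, w2
Accessibility: w0Rw0, w0Rw1, w0Rw2, w1Rw1, w1Rw2, w2Rw2
Branch closes: b and not b both at w2.
Every branch closes (one shown): valid in S4, hence also in S5 (every theorem of S4 is a theorem of S5).
T-tableau for the negation not (Dia Dia (not a implies (a or b)) implies Dia (not a implies (a or b))):
1. not (Dia Dia (not a implies (a or b)) implies Dia (not a implies (a or b))), w0
2. Dia Dia (not a implies (a or b)), w0
3. not Dia (not a implies (a or b)), w0
4. not (not a implies (a or b)), w0
5. not a, w0
6. not (a or b), w0
7. not b, w0
8. Dia (not a implies (a or b)), w1
9. not (not a implies (a or b)), w1
10. not a, w1
11. not (a or b), w1
12. not b, w1
13. not a implies (a or b), w2
14. a or b, w2
15. b, w2
Accessibility: w0Rw0, w0Rw1, w1Rw1, w1Rw2, w2Rw2
Complete open branch: countermodel on a T-frame, so not valid in T, nor in K (the same frame is also a K-frame).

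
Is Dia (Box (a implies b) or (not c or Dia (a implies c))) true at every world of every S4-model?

Valid

Tableau for the negation not Dia (Box (a implies b) or (not c or Dia (a implies c))):
1. not Dia (Box (a implies b) or (not c or Dia (a implies c))), u
2. not (Box (a implies b) or (not c or Dia (a implies c))), u
3. not Box (a implies b), u
4. not (not c or Dia (a implies c)), u
5. c, u
6. not Dia (a implies c), u
7. not (a implies c), u
8. a, u
9. not c, u
Accessibility: uRu
Branch closes: c and not c both at u.
Every branch of the negation's tableau closes; the branch above is one of them.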